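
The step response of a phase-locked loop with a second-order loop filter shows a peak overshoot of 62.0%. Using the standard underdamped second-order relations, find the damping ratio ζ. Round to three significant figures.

ζ ≈ 0.150

From %OS = 100·exp(−πζ/√(1−ζ²)), invert to get ζ = −ln(OS)/√(π² + ln²(OS)) with OS = 0.620.
−ln 0.620 = 0.4780, so ζ = 0.4780/√(π² + 0.2285) = 0.150.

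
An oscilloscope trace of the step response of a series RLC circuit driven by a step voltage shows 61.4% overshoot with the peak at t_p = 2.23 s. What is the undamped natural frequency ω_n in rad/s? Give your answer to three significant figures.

The overshoot fixes ζ = −ln(OS)/√(π²+ln²(OS)) = 0.153.
t_p = π/ω_d ⇒ ω_d = 1.41 rad/s; then ω_n = ω_d/√(1−ζ²) = 1.43 rad/s.

ω_n ≈ 1.43 rad/s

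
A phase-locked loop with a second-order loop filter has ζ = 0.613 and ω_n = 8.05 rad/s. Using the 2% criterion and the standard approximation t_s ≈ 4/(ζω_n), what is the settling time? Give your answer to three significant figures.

t_s ≈ 0.811 s

t_s ≈ 4/(ζω_n) = 4/(0.613 × 8.05) = 0.811 s.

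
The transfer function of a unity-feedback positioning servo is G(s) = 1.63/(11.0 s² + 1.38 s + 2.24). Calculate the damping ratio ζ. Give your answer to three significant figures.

Dividing through by 11.0: denominator becomes s² + 0.1255 s + 0.2036.
So ω_n = √0.2036 = 0.451 rad/s and ζ = 0.1255/(2·0.451) = 0.139.

ζ ≈ 0.139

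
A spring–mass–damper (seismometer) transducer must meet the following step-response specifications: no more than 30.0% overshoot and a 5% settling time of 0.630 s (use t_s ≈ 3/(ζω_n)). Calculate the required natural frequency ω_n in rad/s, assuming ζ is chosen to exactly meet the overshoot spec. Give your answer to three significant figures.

ω_n ≈ 13.3 rad/s

From %OS = 100·exp(−πζ/√(1−ζ²)), invert to get ζ = −ln(OS)/√(π² + ln²(OS)) with OS = 0.300.
−ln 0.300 = 1.204, so ζ = 1.204/√(π² + 1.450) = 0.358.
From t_s ≈ 3/(ζω_n): ω_n = 3/(ζ·t_s) = 3/(0.358·0.630) = 13.3 rad/s.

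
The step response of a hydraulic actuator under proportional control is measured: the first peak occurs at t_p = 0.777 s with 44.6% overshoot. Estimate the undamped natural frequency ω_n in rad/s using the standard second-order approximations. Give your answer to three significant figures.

ω_n ≈ 4.17 rad/s

ζ from %OS: ζ = |ln 0.446|/√(π²+ln²0.446) = 0.249.
From t_p = π/ω_d, ω_d = π/0.777 = 4.04 rad/s, so ω_n = ω_d/√(1−ζ²) = 4.17 rad/s.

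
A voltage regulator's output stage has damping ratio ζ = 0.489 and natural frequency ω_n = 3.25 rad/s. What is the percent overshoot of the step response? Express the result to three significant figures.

For an underdamped second-order system, %OS = 100·exp(−πζ/√(1−ζ²)).
πζ/√(1−ζ²) = π·0.489/√(1−0.239) = 1.761, so %OS = 100·e^(−1.761) = 17.2%.

%OS ≈ 17.2%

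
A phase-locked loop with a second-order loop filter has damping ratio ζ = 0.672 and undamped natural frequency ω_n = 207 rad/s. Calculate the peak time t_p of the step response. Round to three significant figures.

t_p ≈ 0.0205 s

The damped frequency is ω_d = ω_n√(1−ζ²) = 207·√(1−0.452) = 153 rad/s.
Peak time t_p = π/ω_d = π/153 = 0.0205 s.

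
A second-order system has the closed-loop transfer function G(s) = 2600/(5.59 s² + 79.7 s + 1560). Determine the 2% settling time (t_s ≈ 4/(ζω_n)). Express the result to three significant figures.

Dividing through by 5.59: denominator becomes s² + 14.26 s + 279.1.
So ω_n = √279.1 = 16.7 rad/s and ζ = 14.26/(2·16.7) = 0.427.
t_s ≈ 4/(ζω_n) = 0.561 s.

t_s ≈ 0.561 s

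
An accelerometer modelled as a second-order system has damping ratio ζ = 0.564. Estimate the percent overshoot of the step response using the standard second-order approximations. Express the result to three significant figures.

%OS ≈ 11.7%

For an underdamped second-order system, %OS = 100·exp(−πζ/√(1−ζ²)).
πζ/√(1−ζ²) = π·0.564/√(1−0.318) = 2.146, so %OS = 100·e^(−2.146) = 11.7%.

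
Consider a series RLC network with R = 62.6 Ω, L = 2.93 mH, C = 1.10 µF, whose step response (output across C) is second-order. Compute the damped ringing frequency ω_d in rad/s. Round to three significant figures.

For a series RLC circuit (capacitor voltage as output), ω_n = 1/√(LC) = 1/√(2.93 mH · 1.10 µF) = 17600 rad/s.
ζ = (R/2)·√(C/L) = (62.6/2)·√(1.10 µF/2.93 mH) = 0.606.
ω_d = ω_n√(1−ζ²) = 14000 rad/s.

ω_d ≈ 14000 rad/s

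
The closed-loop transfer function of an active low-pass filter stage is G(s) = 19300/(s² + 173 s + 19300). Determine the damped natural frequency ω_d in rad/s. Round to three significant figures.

ω_d ≈ 109 rad/s

ω_n = √19300 = 139 rad/s; ζ = 173/(2·139) = 0.623.
ω_d = ω_n√(1−ζ²) = 109 rad/s.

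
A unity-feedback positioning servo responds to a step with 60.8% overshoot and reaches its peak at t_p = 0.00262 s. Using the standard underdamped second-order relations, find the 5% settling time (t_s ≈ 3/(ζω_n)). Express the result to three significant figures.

From the overshoot, ζ = −ln(OS)/√(π²+ln²(OS)) = 0.156.
t_p = π/ω_d ⇒ ω_d = 1200 rad/s; then ω_n = ω_d/√(1−ζ²) = 1210 rad/s.
t_s ≈ 3/(ζω_n) = 3/(0.156·1210) = 0.0158 s.

t_s ≈ 0.0158 s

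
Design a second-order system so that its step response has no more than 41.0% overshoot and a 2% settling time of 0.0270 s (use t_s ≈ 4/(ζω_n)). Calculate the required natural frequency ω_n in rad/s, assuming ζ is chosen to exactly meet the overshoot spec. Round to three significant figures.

ω_n ≈ 543 rad/s

ζ = −ln(OS)/√(π² + (ln OS)²). With OS = 0.410, ln OS = −0.8916 and ζ = 0.8916/3.266 = 0.273.
From t_s ≈ 4/(ζω_n): ω_n = 4/(ζ·t_s) = 4/(0.273·0.0270) = 543 rad/s.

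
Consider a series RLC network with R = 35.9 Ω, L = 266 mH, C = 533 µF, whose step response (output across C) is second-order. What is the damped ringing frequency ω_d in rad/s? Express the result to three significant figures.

ω_d ≈ 50.0 rad/s

For a series RLC circuit (capacitor voltage as output), ω_n = 1/√(LC) = 1/√(266 mH · 533 µF) = 84.0 rad/s.
ζ = (R/2)·√(C/L) = (35.9/2)·√(533 µF/266 mH) = 0.804.
ω_d = 84.0·√(1 − 0.804²) = 50.0 rad/s.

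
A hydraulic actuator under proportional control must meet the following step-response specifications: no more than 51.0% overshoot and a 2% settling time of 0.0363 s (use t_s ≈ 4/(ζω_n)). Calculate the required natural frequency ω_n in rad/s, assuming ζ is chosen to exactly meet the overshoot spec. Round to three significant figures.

Inverting the overshoot relation: ζ = |ln 0.510|/√(π² + ln²0.510) = 0.210.
Then ω_n = 4/(ζ t_s) = 4/(0.210 × 0.0363) = 526 rad/s.

ω_n ≈ 526 rad/s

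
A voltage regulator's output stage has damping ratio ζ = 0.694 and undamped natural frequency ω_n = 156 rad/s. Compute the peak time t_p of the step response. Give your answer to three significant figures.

The damped frequency is ω_d = ω_n√(1−ζ²) = 156·√(1−0.482) = 112 rad/s.
Peak time t_p = π/ω_d = π/112 = 0.0280 s.

t_p ≈ 0.0280 s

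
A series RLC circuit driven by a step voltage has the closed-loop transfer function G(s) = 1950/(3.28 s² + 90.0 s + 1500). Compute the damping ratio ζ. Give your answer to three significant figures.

Dividing through by 3.28: denominator becomes s² + 27.44 s + 457.3.
So ω_n = √457.3 = 21.4 rad/s and ζ = 27.44/(2·21.4) = 0.642.

ζ ≈ 0.642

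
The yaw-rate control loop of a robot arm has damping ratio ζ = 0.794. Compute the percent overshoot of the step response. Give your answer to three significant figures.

For an underdamped second-order system, %OS = 100·exp(−πζ/√(1−ζ²)).
πζ/√(1−ζ²) = π·0.794/√(1−0.630) = 4.103, so %OS = 100·e^(−4.103) = 1.65%.

%OS ≈ 1.65%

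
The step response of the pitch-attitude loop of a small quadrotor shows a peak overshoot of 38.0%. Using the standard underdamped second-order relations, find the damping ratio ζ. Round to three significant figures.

Inverting the overshoot relation: ζ = |ln 0.380|/√(π² + ln²0.380) = 0.294.

ζ ≈ 0.294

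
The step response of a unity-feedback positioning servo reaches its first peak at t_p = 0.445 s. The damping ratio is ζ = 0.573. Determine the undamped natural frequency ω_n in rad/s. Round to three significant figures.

Peak time t_p = π/ω_d, so ω_d = π/t_p = π/0.445 = 7.06 rad/s.
ω_n = ω_d/√(1−ζ²) = 7.06/√0.672 = 8.61 rad/s.

ω_n ≈ 8.61 rad/s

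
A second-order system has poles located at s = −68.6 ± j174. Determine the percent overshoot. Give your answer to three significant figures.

%OS ≈ 29.0%

The poles are at −σ ± jω_d with σ = 68.6 and ω_d = 174, so ω_n = √(σ²+ω_d²) = 187 rad/s and ζ = σ/ω_n = 0.367.
Overshoot: exp(−π·0.367/√(1−0.367²)) = 0.290, i.e. 29.0%.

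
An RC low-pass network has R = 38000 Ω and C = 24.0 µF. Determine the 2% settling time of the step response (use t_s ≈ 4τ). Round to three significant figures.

τ = RC = 38000 × 24.0 µF = 0.912 s.
t_s ≈ 4τ = 3.65 s.

t_s ≈ 3.65 s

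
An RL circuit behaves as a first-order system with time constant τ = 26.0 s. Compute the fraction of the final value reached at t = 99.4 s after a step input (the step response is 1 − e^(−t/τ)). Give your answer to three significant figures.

y(t)/y_∞ = 1 − e^(−t/τ) = 1 − e^(−99.4/26.0) = 1 − e^(−3.82) = 0.978.

y/y_∞ ≈ 0.978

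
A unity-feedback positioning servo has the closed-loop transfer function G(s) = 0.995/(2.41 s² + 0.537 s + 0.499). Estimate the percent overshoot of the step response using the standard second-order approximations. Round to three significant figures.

%OS ≈ 45.2%

Dividing through by 2.41: denominator becomes s² + 0.2228 s + 0.2071.
So ω_n = √0.2071 = 0.455 rad/s and ζ = 0.2228/(2·0.455) = 0.245.
Overshoot: exp(−π·0.245/√(1−0.245²)) = 0.452, i.e. 45.2%.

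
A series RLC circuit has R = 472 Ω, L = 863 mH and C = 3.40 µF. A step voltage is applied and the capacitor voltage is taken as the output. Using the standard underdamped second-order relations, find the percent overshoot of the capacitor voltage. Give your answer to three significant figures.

For a series RLC circuit (capacitor voltage as output), ω_n = 1/√(LC) = 1/√(863 mH · 3.40 µF) = 584 rad/s.
ζ = (R/2)·√(C/L) = (472/2)·√(3.40 µF/863 mH) = 0.468.
%OS = 100 e^{−πζ/√(1−ζ²)} with ζ = 0.468 gives 18.9%.

%OS ≈ 18.9%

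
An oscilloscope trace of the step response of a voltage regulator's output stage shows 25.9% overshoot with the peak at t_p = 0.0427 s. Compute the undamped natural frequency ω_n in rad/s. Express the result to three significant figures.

ω_n ≈ 80.1 rad/s

ζ from %OS: ζ = |ln 0.259|/√(π²+ln²0.259) = 0.395.
t_p = π/ω_d ⇒ ω_d = 73.6 rad/s; then ω_n = ω_d/√(1−ζ²) = 80.1 rad/s.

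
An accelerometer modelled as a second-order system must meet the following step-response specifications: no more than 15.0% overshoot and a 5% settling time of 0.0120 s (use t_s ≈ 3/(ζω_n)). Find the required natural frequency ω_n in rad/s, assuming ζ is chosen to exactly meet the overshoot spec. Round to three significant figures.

From %OS = 100·exp(−πζ/√(1−ζ²)), invert to get ζ = −ln(OS)/√(π² + ln²(OS)) with OS = 0.150.
−ln 0.150 = 1.897, so ζ = 1.897/√(π² + 3.599) = 0.517.
Then ω_n = 3/(ζ t_s) = 3/(0.517 × 0.0120) = 484 rad/s.

ω_n ≈ 484 rad/s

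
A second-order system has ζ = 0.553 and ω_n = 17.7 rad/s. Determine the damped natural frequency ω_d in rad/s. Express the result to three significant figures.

ω_d = ω_n√(1−ζ²) = 17.7·√0.694 = 14.7 rad/s.

ω_d ≈ 14.7 rad/s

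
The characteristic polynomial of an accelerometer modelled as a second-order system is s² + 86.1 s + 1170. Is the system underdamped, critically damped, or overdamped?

overdamped

a² − 4b = 2700 > 0 (two distinct real roots); the system is overdamped.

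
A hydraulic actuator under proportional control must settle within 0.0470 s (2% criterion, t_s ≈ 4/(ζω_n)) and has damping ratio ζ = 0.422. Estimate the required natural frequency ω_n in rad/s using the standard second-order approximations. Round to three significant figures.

ω_n ≈ 202 rad/s

Rearranging t_s ≈ 4/(ζω_n) gives ω_n = 4/(ζ·t_s) = 4/(0.422 × 0.0470) = 202 rad/s.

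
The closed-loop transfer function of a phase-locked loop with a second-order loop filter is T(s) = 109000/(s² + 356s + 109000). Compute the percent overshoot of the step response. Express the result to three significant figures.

%OS ≈ 13.4%

Matching coefficients with s² + 2ζω_n s + ω_n² gives ω_n² = 109000 ⇒ ω_n = 330 rad/s, and ζ = 356/(2ω_n) = 0.539.
%OS = 100·exp(−πζ/√(1−ζ²)) = 13.4%.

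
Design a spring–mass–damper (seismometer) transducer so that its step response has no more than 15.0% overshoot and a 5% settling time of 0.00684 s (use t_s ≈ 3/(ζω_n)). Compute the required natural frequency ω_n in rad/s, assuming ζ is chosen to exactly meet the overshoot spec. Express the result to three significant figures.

ζ = −ln(OS)/√(π² + (ln OS)²). With OS = 0.150, ln OS = −1.897 and ζ = 1.897/3.670 = 0.517.
Then ω_n = 3/(ζ t_s) = 3/(0.517 × 0.00684) = 848 rad/s.

ω_n ≈ 848 rad/s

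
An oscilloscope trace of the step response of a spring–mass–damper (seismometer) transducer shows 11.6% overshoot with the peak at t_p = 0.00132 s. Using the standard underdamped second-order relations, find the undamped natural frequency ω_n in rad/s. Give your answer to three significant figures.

ω_n ≈ 2890 rad/s

From the overshoot, ζ = −ln(OS)/√(π²+ln²(OS)) = 0.566.
From t_p = π/ω_d, ω_d = π/0.00132 = 2380 rad/s, so ω_n = ω_d/√(1−ζ²) = 2890 rad/s.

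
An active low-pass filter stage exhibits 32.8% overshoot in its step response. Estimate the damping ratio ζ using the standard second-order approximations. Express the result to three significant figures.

ζ = −ln(OS)/√(π² + (ln OS)²). With OS = 0.328, ln OS = −1.115 and ζ = 1.115/3.334 = 0.334.

ζ ≈ 0.334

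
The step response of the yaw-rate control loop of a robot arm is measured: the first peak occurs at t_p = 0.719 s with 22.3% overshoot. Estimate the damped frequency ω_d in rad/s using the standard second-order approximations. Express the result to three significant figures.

t_p = π/ω_d, so ω_d = π/0.719 = 4.37 rad/s.

ω_d ≈ 4.37 rad/s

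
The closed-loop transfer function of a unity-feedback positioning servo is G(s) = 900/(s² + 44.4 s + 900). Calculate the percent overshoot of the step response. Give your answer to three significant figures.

Comparing the denominator to s² + 2ζω_n s + ω_n²: ω_n = √900 = 30.0 rad/s, and 2ζω_n = 44.4 so ζ = 44.4/(2·30.0) = 0.740.
Overshoot: exp(−π·0.740/√(1−0.740²)) = 0.0315, i.e. 3.15%.

%OS ≈ 3.15%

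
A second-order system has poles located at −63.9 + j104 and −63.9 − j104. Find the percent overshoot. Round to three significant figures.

With σ = 63.9, ω_d = 104: ω_n = √(σ²+ω_d²) = 122 rad/s, ζ = σ/ω_n = 0.524.
%OS = 100 e^{−πζ/√(1−ζ²)} with ζ = 0.524 gives 14.5%.

%OS ≈ 14.5%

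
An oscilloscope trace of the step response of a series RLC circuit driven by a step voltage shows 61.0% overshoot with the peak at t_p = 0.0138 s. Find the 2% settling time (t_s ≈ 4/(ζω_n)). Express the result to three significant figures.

From the overshoot, ζ = −ln(OS)/√(π²+ln²(OS)) = 0.155.
t_p = π/ω_d ⇒ ω_d = 228 rad/s; then ω_n = ω_d/√(1−ζ²) = 230 rad/s.
t_s ≈ 4/(ζω_n) = 4/(0.155·230) = 0.112 s.

t_s ≈ 0.112 s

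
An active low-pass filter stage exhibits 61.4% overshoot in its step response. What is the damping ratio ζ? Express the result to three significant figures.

Inverting the overshoot relation: ζ = |ln 0.614|/√(π² + ln²0.614) = 0.153.

ζ ≈ 0.153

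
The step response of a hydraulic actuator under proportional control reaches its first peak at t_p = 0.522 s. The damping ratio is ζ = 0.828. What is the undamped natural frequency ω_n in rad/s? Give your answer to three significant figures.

ω_n ≈ 10.7 rad/s

Peak time t_p = π/ω_d, so ω_d = π/t_p = π/0.522 = 6.02 rad/s.
ω_n = ω_d/√(1−ζ²) = 6.02/√0.314 = 10.7 rad/s.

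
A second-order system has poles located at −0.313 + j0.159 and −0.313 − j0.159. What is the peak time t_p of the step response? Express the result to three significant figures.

t_p = π/ω_d with ω_d = 0.159 (the imaginary part), so t_p = 19.8 s.

t_p ≈ 19.8 s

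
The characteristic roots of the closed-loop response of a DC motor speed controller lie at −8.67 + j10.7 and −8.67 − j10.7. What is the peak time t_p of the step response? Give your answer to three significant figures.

t_p = π/ω_d with ω_d = 10.7 (the imaginary part), so t_p = 0.294 s.

t_p ≈ 0.294 s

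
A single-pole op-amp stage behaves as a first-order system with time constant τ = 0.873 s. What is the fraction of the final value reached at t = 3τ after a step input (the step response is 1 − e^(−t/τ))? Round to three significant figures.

y(t)/y_∞ = 1 − e^(−t/τ) = 1 − e^(−3) = 1 − e^(−3.00) = 0.950.

y/y_∞ ≈ 0.950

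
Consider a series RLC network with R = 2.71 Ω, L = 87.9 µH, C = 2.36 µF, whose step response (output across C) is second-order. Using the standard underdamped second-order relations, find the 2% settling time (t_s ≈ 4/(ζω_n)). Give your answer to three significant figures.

For a series RLC circuit (capacitor voltage as output), ω_n = 1/√(LC) = 1/√(87.9 µH · 2.36 µF) = 69400 rad/s.
ζ = (R/2)·√(C/L) = (2.71/2)·√(2.36 µF/87.9 µH) = 0.222.
t_s ≈ 4/(ζω_n) = 0.000259 s.

t_s ≈ 0.000259 s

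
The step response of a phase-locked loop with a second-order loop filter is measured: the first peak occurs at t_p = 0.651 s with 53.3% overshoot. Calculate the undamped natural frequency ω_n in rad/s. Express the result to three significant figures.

ω_n ≈ 4.92 rad/s

From the overshoot, ζ = −ln(OS)/√(π²+ln²(OS)) = 0.196.
t_p = π/ω_d ⇒ ω_d = 4.83 rad/s; then ω_n = ω_d/√(1−ζ²) = 4.92 rad/s.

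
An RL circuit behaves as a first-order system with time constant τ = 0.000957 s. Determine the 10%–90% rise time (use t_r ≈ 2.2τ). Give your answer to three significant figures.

t_r ≈ 2.2τ = 0.00211 s.

t_r ≈ 0.00211 s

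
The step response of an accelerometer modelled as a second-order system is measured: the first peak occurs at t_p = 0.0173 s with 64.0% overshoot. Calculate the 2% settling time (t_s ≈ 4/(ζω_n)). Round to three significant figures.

t_s ≈ 0.155 s

The overshoot fixes ζ = −ln(OS)/√(π²+ln²(OS)) = 0.141.
t_p = π/ω_d ⇒ ω_d = 182 rad/s; then ω_n = ω_d/√(1−ζ²) = 183 rad/s.
t_s ≈ 4/(ζω_n) = 4/(0.141·183) = 0.155 s.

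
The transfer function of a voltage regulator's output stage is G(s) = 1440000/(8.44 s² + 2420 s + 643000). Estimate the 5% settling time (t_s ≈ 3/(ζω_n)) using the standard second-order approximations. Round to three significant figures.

Dividing through by 8.44: denominator becomes s² + 286.7 s + 76180.
So ω_n = √76180 = 276 rad/s and ζ = 286.7/(2·276) = 0.519.
t_s ≈ 3/(ζω_n) = 0.0209 s.

t_s ≈ 0.0209 s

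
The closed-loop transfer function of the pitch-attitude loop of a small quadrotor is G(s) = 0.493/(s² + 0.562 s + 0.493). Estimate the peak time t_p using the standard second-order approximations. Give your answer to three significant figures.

Comparing the denominator to s² + 2ζω_n s + ω_n²: ω_n = √0.493 = 0.702 rad/s, and 2ζω_n = 0.562 so ζ = 0.562/(2·0.702) = 0.400.
ω_d = 0.702·√(1 − 0.400²) = 0.643 rad/s. Then t_p = π/ω_d = 4.88 s.

t_p ≈ 4.88 s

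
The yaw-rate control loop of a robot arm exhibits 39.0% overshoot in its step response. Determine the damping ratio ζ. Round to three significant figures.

ζ = −ln(OS)/√(π² + (ln OS)²). With OS = 0.390, ln OS = −0.9416 and ζ = 0.9416/3.280 = 0.287.

ζ ≈ 0.287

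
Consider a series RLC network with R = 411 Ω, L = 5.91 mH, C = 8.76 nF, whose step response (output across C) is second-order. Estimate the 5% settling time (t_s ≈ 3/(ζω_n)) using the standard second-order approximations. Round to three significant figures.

For a series RLC circuit (capacitor voltage as output), ω_n = 1/√(LC) = 1/√(5.91 mH · 8.76 nF) = 139000 rad/s.
ζ = (R/2)·√(C/L) = (411/2)·√(8.76 nF/5.91 mH) = 0.250.
t_s ≈ 3/(ζω_n) = 0.0000863 s.

t_s ≈ 0.0000863 s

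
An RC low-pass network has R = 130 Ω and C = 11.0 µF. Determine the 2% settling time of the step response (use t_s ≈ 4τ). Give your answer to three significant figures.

t_s ≈ 0.00572 s

τ = RC = 130 × 11.0 µF = 0.00143 s.
t_s ≈ 4τ = 0.00572 s.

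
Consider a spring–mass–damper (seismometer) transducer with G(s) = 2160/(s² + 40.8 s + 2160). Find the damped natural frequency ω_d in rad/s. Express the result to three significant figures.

ω_d ≈ 41.8 rad/s

Comparing the denominator to s² + 2ζω_n s + ω_n²: ω_n = √2160 = 46.5 rad/s, and 2ζω_n = 40.8 so ζ = 40.8/(2·46.5) = 0.439.
ω_d = ω_n√(1−ζ²) = 41.8 rad/s.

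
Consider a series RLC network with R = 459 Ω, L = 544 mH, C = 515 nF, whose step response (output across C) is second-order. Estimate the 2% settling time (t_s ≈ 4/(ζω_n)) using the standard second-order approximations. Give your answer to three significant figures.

t_s ≈ 0.00948 s

For a series RLC circuit (capacitor voltage as output), ω_n = 1/√(LC) = 1/√(544 mH · 515 nF) = 1890 rad/s.
ζ = (R/2)·√(C/L) = (459/2)·√(515 nF/544 mH) = 0.223.
t_s ≈ 4/(ζω_n) = 0.00948 s.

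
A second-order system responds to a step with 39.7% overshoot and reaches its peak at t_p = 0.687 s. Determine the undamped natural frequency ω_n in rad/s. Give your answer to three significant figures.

ω_n ≈ 4.77 rad/s

The overshoot fixes ζ = −ln(OS)/√(π²+ln²(OS)) = 0.282.
t_p = π/ω_d ⇒ ω_d = 4.57 rad/s; then ω_n = ω_d/√(1−ζ²) = 4.77 rad/s.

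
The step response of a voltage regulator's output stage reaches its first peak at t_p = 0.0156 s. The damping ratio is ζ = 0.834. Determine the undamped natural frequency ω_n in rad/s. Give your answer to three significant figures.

ω_n ≈ 365 rad/s

Peak time t_p = π/ω_d, so ω_d = π/t_p = π/0.0156 = 201 rad/s.
ω_n = ω_d/√(1−ζ²) = 201/√0.304 = 365 rad/s.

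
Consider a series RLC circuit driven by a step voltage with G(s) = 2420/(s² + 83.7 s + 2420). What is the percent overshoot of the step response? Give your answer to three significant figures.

ω_n = √2420 = 49.2 rad/s; ζ = 83.7/(2·49.2) = 0.851.
Overshoot: exp(−π·0.851/√(1−0.851²)) = 0.00619, i.e. 0.619%.

%OS ≈ 0.619%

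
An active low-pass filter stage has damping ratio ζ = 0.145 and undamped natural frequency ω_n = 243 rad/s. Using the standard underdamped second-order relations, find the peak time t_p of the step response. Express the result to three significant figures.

t_p ≈ 0.0131 s

The damped frequency is ω_d = ω_n√(1−ζ²) = 243·√(1−0.0210) = 240 rad/s.
Peak time t_p = π/ω_d = π/240 = 0.0131 s.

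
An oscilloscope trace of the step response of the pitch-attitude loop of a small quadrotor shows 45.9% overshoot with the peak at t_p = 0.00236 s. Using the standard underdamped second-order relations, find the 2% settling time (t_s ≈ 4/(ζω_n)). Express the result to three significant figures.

t_s ≈ 0.0121 s

From the overshoot, ζ = −ln(OS)/√(π²+ln²(OS)) = 0.241.
t_p = π/ω_d ⇒ ω_d = 1330 rad/s; then ω_n = ω_d/√(1−ζ²) = 1370 rad/s.
t_s ≈ 4/(ζω_n) = 4/(0.241·1370) = 0.0121 s.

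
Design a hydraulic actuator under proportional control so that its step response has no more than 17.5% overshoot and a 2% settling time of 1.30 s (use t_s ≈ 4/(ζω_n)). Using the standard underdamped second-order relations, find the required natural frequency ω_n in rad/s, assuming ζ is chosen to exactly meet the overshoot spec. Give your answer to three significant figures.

Inverting the overshoot relation: ζ = |ln 0.175|/√(π² + ln²0.175) = 0.485.
Then ω_n = 4/(ζ t_s) = 4/(0.485 × 1.30) = 6.34 rad/s.

ω_n ≈ 6.34 rad/s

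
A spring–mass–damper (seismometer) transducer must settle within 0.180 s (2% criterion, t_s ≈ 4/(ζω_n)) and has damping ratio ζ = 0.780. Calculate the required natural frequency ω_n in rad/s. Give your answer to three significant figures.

Rearranging t_s ≈ 4/(ζω_n) gives ω_n = 4/(ζ·t_s) = 4/(0.780 × 0.180) = 28.5 rad/s.

ω_n ≈ 28.5 rad/s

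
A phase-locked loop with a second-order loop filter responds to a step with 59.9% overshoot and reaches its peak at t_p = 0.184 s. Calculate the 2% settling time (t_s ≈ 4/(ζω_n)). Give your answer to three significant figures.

ζ from %OS: ζ = |ln 0.599|/√(π²+ln²0.599) = 0.161.
From t_p = π/ω_d, ω_d = π/0.184 = 17.1 rad/s, so ω_n = ω_d/√(1−ζ²) = 17.3 rad/s.
t_s ≈ 4/(ζω_n) = 4/(0.161·17.3) = 1.44 s.

t_s ≈ 1.44 s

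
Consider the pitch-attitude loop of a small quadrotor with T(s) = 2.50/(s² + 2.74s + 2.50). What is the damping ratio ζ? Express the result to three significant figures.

ζ ≈ 0.866

Matching coefficients with s² + 2ζω_n s + ω_n² gives ω_n² = 2.50 ⇒ ω_n = 1.58 rad/s, and ζ = 2.74/(2ω_n) = 0.866.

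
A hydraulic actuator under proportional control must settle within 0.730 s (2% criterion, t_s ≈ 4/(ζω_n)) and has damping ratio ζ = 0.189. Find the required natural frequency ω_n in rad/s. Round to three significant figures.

ω_n ≈ 29.0 rad/s

Rearranging t_s ≈ 4/(ζω_n) gives ω_n = 4/(ζ·t_s) = 4/(0.189 × 0.730) = 29.0 rad/s.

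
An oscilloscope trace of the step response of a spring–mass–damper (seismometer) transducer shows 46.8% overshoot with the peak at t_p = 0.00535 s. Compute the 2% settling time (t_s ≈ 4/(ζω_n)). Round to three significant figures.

t_s ≈ 0.0282 s

The overshoot fixes ζ = −ln(OS)/√(π²+ln²(OS)) = 0.235.
From t_p = π/ω_d, ω_d = π/0.00535 = 587 rad/s, so ω_n = ω_d/√(1−ζ²) = 604 rad/s.
t_s ≈ 4/(ζω_n) = 4/(0.235·604) = 0.0282 s.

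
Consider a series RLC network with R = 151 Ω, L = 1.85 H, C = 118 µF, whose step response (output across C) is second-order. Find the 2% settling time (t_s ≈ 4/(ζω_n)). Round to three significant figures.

t_s ≈ 0.0980 s

For a series RLC circuit (capacitor voltage as output), ω_n = 1/√(LC) = 1/√(1.85 H · 118 µF) = 67.7 rad/s.
ζ = (R/2)·√(C/L) = (151/2)·√(118 µF/1.85 H) = 0.603.
t_s ≈ 4/(ζω_n) = 0.0980 s.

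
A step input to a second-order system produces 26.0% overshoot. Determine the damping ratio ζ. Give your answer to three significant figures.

Inverting the overshoot relation: ζ = |ln 0.260|/√(π² + ln²0.260) = 0.394.

ζ ≈ 0.394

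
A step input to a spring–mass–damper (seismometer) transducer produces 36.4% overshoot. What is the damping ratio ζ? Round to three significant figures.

From %OS = 100·exp(−πζ/√(1−ζ²)), invert to get ζ = −ln(OS)/√(π² + ln²(OS)) with OS = 0.364.
−ln 0.364 = 1.011, so ζ = 1.011/√(π² + 1.021) = 0.306.

ζ ≈ 0.306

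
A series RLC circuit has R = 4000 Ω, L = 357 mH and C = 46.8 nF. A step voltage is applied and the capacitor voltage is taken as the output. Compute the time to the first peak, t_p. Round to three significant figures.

t_p ≈ 0.000589 s

For a series RLC circuit (capacitor voltage as output), ω_n = 1/√(LC) = 1/√(357 mH · 46.8 nF) = 7740 rad/s.
ζ = (R/2)·√(C/L) = (4000/2)·√(46.8 nF/357 mH) = 0.724.
ω_d = ω_n√(1−ζ²) = 5340 rad/s. t_p = π/ω_d = 0.000589 s.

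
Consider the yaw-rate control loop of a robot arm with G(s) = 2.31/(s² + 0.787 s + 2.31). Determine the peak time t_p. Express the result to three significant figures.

Matching coefficients with s² + 2ζω_n s + ω_n² gives ω_n² = 2.31 ⇒ ω_n = 1.52 rad/s, and ζ = 0.787/(2ω_n) = 0.259.
ω_d = 1.52·√(1 − 0.259²) = 1.47 rad/s. Then t_p = π/ω_d = 2.14 s.

t_p ≈ 2.14 s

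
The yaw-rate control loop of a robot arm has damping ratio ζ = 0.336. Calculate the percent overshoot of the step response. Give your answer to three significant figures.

%OS ≈ 32.6%

For an underdamped second-order system, %OS = 100·exp(−πζ/√(1−ζ²)).
πζ/√(1−ζ²) = π·0.336/√(1−0.113) = 1.121, so %OS = 100·e^(−1.121) = 32.6%.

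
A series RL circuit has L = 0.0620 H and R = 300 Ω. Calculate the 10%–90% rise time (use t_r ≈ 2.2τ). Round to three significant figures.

τ = L/R = 0.0620/300 = 0.000207 s.
t_r ≈ 2.2τ = 0.000455 s.

t_r ≈ 0.000455 s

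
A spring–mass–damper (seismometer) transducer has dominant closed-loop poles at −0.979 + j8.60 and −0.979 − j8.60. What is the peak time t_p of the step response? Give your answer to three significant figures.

t_p = π/ω_d with ω_d = 8.60 (the imaginary part), so t_p = 0.365 s.

t_p ≈ 0.365 s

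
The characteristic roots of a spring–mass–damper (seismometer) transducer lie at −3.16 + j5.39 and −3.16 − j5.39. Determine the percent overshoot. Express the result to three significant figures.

The poles are at −σ ± jω_d with σ = 3.16 and ω_d = 5.39, so ω_n = √(σ²+ω_d²) = 6.25 rad/s and ζ = σ/ω_n = 0.506.
Overshoot: exp(−π·0.506/√(1−0.506²)) = 0.159, i.e. 15.9%.

%OS ≈ 15.9%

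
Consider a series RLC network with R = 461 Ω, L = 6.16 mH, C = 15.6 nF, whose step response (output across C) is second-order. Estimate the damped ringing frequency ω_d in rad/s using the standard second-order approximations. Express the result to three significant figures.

For a series RLC circuit (capacitor voltage as output), ω_n = 1/√(LC) = 1/√(6.16 mH · 15.6 nF) = 102000 rad/s.
ζ = (R/2)·√(C/L) = (461/2)·√(15.6 nF/6.16 mH) = 0.367.
The damped frequency ω_d = ω_n√(1−ζ²) = 94900 rad/s.

ω_d ≈ 94900 rad/s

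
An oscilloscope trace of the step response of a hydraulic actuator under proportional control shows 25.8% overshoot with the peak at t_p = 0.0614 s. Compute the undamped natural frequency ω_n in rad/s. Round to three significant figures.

ω_n ≈ 55.7 rad/s

From the overshoot, ζ = −ln(OS)/√(π²+ln²(OS)) = 0.396.
t_p = π/ω_d ⇒ ω_d = 51.2 rad/s; then ω_n = ω_d/√(1−ζ²) = 55.7 rad/s.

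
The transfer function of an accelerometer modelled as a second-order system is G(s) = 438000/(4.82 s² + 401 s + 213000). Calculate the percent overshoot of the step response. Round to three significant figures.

%OS ≈ 53.0%

Dividing through by 4.82: denominator becomes s² + 83.20 s + 44190.
So ω_n = √44190 = 210 rad/s and ζ = 83.20/(2·210) = 0.198.
%OS = 100·exp(−πζ/√(1−ζ²)) = 53.0%.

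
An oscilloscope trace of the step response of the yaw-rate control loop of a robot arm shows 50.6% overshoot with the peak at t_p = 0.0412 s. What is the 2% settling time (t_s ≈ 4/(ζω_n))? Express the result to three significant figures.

t_s ≈ 0.242 s

From the overshoot, ζ = −ln(OS)/√(π²+ln²(OS)) = 0.212.
t_p = π/ω_d ⇒ ω_d = 76.3 rad/s; then ω_n = ω_d/√(1−ζ²) = 78.0 rad/s.
t_s ≈ 4/(ζω_n) = 4/(0.212·78.0) = 0.242 s.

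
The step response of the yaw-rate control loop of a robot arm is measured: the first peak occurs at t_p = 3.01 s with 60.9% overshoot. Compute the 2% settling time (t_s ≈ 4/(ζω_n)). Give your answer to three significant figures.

t_s ≈ 24.3 s

ζ from %OS: ζ = |ln 0.609|/√(π²+ln²0.609) = 0.156.
From t_p = π/ω_d, ω_d = π/3.01 = 1.04 rad/s, so ω_n = ω_d/√(1−ζ²) = 1.06 rad/s.
t_s ≈ 4/(ζω_n) = 4/(0.156·1.06) = 24.3 s.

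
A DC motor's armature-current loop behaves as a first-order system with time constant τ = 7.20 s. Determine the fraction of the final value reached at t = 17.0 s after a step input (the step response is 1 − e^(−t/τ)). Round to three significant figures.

y/y_∞ ≈ 0.906

y(t)/y_∞ = 1 − e^(−t/τ) = 1 − e^(−17.0/7.20) = 1 − e^(−2.36) = 0.906.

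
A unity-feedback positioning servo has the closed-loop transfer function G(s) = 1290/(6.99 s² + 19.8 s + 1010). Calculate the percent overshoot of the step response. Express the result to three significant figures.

Dividing through by 6.99: denominator becomes s² + 2.833 s + 144.5.
So ω_n = √144.5 = 12.0 rad/s and ζ = 2.833/(2·12.0) = 0.118.
%OS = 100·exp(−πζ/√(1−ζ²)) = 68.9%.

%OS ≈ 68.9%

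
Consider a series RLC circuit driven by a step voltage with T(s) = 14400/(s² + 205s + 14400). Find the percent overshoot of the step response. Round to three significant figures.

%OS ≈ 0.574%

Matching coefficients with s² + 2ζω_n s + ω_n² gives ω_n² = 14400 ⇒ ω_n = 120 rad/s, and ζ = 205/(2ω_n) = 0.854.
%OS = 100 e^{−πζ/√(1−ζ²)} with ζ = 0.854 gives 0.574%.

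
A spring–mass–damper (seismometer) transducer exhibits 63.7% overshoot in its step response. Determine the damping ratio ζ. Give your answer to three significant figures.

ζ ≈ 0.142

From %OS = 100·exp(−πζ/√(1−ζ²)), invert to get ζ = −ln(OS)/√(π² + ln²(OS)) with OS = 0.637.
−ln 0.637 = 0.4510, so ζ = 0.4510/√(π² + 0.2034) = 0.142.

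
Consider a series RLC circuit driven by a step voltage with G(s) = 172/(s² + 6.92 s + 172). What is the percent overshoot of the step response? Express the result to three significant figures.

%OS ≈ 42.3%

Matching coefficients with s² + 2ζω_n s + ω_n² gives ω_n² = 172 ⇒ ω_n = 13.1 rad/s, and ζ = 6.92/(2ω_n) = 0.264.
Overshoot: exp(−π·0.264/√(1−0.264²)) = 0.423, i.e. 42.3%.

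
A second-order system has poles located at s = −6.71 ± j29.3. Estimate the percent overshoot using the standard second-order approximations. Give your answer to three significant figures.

|pole| = ω_n = √(6.71² + 29.3²) = 30.1 rad/s; ζ = cos θ = σ/ω_n = 0.223.
Overshoot: exp(−π·0.223/√(1−0.223²)) = 0.487, i.e. 48.7%.

%OS ≈ 48.7%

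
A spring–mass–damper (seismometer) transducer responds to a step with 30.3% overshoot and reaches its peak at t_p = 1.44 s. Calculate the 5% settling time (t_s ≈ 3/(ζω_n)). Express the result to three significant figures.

From the overshoot, ζ = −ln(OS)/√(π²+ln²(OS)) = 0.355.
From t_p = π/ω_d, ω_d = π/1.44 = 2.18 rad/s, so ω_n = ω_d/√(1−ζ²) = 2.33 rad/s.
t_s ≈ 3/(ζω_n) = 3/(0.355·2.33) = 3.62 s.

t_s ≈ 3.62 s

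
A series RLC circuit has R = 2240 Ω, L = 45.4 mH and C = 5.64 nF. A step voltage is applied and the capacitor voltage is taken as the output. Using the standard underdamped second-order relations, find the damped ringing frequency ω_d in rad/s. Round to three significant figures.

For a series RLC circuit (capacitor voltage as output), ω_n = 1/√(LC) = 1/√(45.4 mH · 5.64 nF) = 62500 rad/s.
ζ = (R/2)·√(C/L) = (2240/2)·√(5.64 nF/45.4 mH) = 0.395.
ω_d = 62500·√(1 − 0.395²) = 57400 rad/s.

ω_d ≈ 57400 rad/s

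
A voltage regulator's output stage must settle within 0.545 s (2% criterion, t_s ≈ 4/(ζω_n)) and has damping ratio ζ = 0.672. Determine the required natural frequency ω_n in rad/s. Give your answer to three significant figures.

Rearranging t_s ≈ 4/(ζω_n) gives ω_n = 4/(ζ·t_s) = 4/(0.672 × 0.545) = 10.9 rad/s.

ω_n ≈ 10.9 rad/s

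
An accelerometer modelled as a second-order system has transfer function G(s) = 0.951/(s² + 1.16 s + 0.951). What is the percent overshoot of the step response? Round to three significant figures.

Matching coefficients with s² + 2ζω_n s + ω_n² gives ω_n² = 0.951 ⇒ ω_n = 0.975 rad/s, and ζ = 1.16/(2ω_n) = 0.595.
Overshoot: exp(−π·0.595/√(1−0.595²)) = 0.0979, i.e. 9.79%.

%OS ≈ 9.79%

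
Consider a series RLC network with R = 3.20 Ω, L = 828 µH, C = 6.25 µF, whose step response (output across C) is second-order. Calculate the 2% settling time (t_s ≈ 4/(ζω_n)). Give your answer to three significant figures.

t_s ≈ 0.00207 s

For a series RLC circuit (capacitor voltage as output), ω_n = 1/√(LC) = 1/√(828 µH · 6.25 µF) = 13900 rad/s.
ζ = (R/2)·√(C/L) = (3.20/2)·√(6.25 µF/828 µH) = 0.139.
t_s ≈ 4/(ζω_n) = 0.00207 s.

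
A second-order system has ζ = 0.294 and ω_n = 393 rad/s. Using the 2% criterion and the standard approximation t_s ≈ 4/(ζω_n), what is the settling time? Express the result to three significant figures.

t_s ≈ 4/(ζω_n) = 4/(0.294 × 393) = 0.0346 s.

t_s ≈ 0.0346 s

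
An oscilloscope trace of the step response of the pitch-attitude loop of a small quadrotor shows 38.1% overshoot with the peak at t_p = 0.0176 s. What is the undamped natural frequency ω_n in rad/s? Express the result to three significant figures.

ω_n ≈ 187 rad/s

From the overshoot, ζ = −ln(OS)/√(π²+ln²(OS)) = 0.294.
t_p = π/ω_d ⇒ ω_d = 178 rad/s; then ω_n = ω_d/√(1−ζ²) = 187 rad/s.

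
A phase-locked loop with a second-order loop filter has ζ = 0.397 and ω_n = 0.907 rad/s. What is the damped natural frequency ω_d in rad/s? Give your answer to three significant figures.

ω_d = ω_n√(1−ζ²) = 0.907·√0.842 = 0.832 rad/s.

ω_d ≈ 0.832 rad/s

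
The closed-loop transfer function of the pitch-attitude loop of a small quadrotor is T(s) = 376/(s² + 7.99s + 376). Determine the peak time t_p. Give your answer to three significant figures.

t_p ≈ 0.166 s

Matching coefficients with s² + 2ζω_n s + ω_n² gives ω_n² = 376 ⇒ ω_n = 19.4 rad/s, and ζ = 7.99/(2ω_n) = 0.206.
ω_d = ω_n√(1−ζ²) = 19.0 rad/s. Then t_p = π/ω_d = 0.166 s.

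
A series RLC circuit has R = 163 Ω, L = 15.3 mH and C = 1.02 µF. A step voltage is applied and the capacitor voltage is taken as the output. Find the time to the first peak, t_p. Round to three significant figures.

t_p ≈ 0.000526 s

For a series RLC circuit (capacitor voltage as output), ω_n = 1/√(LC) = 1/√(15.3 mH · 1.02 µF) = 8000 rad/s.
ζ = (R/2)·√(C/L) = (163/2)·√(1.02 µF/15.3 mH) = 0.665.
ω_d = ω_n√(1−ζ²) = 5980 rad/s. t_p = π/ω_d = 0.000526 s.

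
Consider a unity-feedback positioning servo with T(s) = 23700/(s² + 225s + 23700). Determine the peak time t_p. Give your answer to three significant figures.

Comparing the denominator to s² + 2ζω_n s + ω_n²: ω_n = √23700 = 154 rad/s, and 2ζω_n = 225 so ζ = 225/(2·154) = 0.731.
ω_d = ω_n√(1−ζ²) = 105 rad/s. Then t_p = π/ω_d = 0.0299 s.

t_p ≈ 0.0299 s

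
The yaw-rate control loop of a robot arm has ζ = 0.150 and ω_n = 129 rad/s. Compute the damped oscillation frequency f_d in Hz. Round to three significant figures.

f_d ≈ 20.3 Hz

ω_d = ω_n√(1−ζ²) = 129·√0.978 = 128 rad/s.
f_d = ω_d/(2π) = 20.3 Hz.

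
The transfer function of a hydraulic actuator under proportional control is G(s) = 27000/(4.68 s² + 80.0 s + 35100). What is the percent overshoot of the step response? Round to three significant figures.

Dividing through by 4.68: denominator becomes s² + 17.09 s + 7500.
So ω_n = √7500 = 86.6 rad/s and ζ = 17.09/(2·86.6) = 0.0987.
%OS = 100 e^{−πζ/√(1−ζ²)} with ζ = 0.0987 gives 73.2%.

%OS ≈ 73.2%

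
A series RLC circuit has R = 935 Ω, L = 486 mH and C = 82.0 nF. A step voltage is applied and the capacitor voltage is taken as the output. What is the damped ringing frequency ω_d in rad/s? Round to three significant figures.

For a series RLC circuit (capacitor voltage as output), ω_n = 1/√(LC) = 1/√(486 mH · 82.0 nF) = 5010 rad/s.
ζ = (R/2)·√(C/L) = (935/2)·√(82.0 nF/486 mH) = 0.192.
ω_d = ω_n√(1−ζ²) = 4920 rad/s.

ω_d ≈ 4920 rad/s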